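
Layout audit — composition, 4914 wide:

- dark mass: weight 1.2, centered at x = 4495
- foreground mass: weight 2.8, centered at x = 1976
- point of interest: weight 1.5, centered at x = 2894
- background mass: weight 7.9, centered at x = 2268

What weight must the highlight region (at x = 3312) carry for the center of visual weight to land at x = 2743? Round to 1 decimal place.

w ≈ 6.3

Existing Σw = 13.4 (1.2 + 2.8 + 1.5 + 7.9); existing moment 1.2·4495 + 2.8·1976 + 1.5·2894 + 7.9·2268 = 33185.0.
For the centroid to hit 2743: (33185.0 + w·3312) / (13.4 + w) = 2743.
Rearranging, w·(3312 − 2743) = 2743·13.4 − 33185.0 = 3571.2, so w ≈ 3571.2/569 = 6.28.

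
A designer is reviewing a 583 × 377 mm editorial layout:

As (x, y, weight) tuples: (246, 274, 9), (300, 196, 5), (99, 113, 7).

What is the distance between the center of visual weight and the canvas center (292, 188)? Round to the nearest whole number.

≈ 83 mm

Σw = 9 + 5 + 7 = 21.
x-moment: 9·246 + 5·300 + 7·99 = 4407; centroid 4407/21 ≈ 209.86.
y-moment: 9·274 + 5·196 + 7·113 = 4237; centroid 4237/21 ≈ 201.76.
Offset from (292, 188): Δx ≈ -82.14, Δy ≈ 13.76; distance = √(Δx² + Δy²) ≈ 83.29.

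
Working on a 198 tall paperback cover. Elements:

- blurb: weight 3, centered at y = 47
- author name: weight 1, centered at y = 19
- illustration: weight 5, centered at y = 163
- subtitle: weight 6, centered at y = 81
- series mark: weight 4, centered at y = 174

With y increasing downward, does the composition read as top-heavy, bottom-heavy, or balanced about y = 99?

bottom-heavy

Total weight = 3 + 1 + 5 + 6 + 4 = 19.
Σw·y = 3·47 + 1·19 + 5·163 + 6·81 + 4·174 = 2157, so ȳ = 2157/19 ≈ 113.53.
Since 113.5 is below (larger y than) 99, the composition reads bottom-heavy.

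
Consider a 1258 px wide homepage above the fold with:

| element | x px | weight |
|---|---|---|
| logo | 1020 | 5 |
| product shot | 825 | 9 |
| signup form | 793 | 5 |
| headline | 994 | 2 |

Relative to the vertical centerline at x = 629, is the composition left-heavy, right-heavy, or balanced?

right-heavy

Total weight = 5 + 9 + 5 + 2 = 21.
x: (5·1020 + 9·825 + 5·793 + 2·994) / 21 = 18478 / 21 ≈ 879.90
Since 879.9 is right of 629, the composition reads right-heavy.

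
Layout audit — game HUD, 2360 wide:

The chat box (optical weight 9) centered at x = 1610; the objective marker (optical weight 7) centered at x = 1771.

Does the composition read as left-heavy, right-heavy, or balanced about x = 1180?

right-heavy

Weights sum to 9 + 7 = 16.
x: (9·1610 + 7·1771) / 16 = 26887 / 16 ≈ 1680.44
1680.4 lies right of the midline 1180, so the layout is right-heavy.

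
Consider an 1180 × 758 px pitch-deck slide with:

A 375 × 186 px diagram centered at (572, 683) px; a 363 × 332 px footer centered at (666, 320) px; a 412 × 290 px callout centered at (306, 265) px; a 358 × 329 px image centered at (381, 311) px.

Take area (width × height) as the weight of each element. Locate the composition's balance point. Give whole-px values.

Areas: diagram 375·186 = 69750, footer 363·332 = 120516, callout 412·290 = 119480, image 358·329 = 117782. Total weight = 427528.
Σw·x = 69750·572 + 120516·666 + 119480·306 + 117782·381 = 201596478, so x̄ = 201596478/427528 ≈ 471.54.
Σw·y = 69750·683 + 120516·320 + 119480·265 + 117782·311 = 154496772, so ȳ = 154496772/427528 ≈ 361.37.

(472, 361)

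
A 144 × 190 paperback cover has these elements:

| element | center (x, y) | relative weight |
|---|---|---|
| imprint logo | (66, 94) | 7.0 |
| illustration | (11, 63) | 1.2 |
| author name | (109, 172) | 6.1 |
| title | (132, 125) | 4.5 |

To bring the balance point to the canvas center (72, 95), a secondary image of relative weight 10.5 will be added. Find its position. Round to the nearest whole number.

New total weight: (7.0 + 1.2 + 6.1 + 4.5) + 10.5 = 29.3.
Along x: (1734.1 + 10.5·x) / 29.3 = 72 (existing moment 7.0·66 + 1.2·11 + 6.1·109 + 4.5·132 = 1734.1) ⇒ x = (2109.6 − 1734.1) / 10.5 ≈ 35.76.
Along y: (2345.3 + 10.5·y) / 29.3 = 95 (existing moment 7.0·94 + 1.2·63 + 6.1·172 + 4.5·125 = 2345.3) ⇒ y = (2783.5 − 2345.3) / 10.5 ≈ 41.73.

(36, 42)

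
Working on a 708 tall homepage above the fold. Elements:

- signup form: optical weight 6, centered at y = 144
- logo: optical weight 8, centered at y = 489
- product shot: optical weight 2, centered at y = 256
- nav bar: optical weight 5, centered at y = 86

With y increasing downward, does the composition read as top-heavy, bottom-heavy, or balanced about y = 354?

Weights sum to 6 + 8 + 2 + 5 = 21.
y: (6·144 + 8·489 + 2·256 + 5·86) / 21 = 5718 / 21 ≈ 272.29
272.3 vs midline 354 → top-heavy.

top-heavy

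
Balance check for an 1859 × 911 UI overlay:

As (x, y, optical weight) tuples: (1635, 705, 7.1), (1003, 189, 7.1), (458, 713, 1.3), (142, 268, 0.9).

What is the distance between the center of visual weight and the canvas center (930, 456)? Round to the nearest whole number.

Total weight = 7.1 + 7.1 + 1.3 + 0.9 = 16.4.
x: (7.1·1635 + 7.1·1003 + 1.3·458 + 0.9·142) / 16.4 = 19453.0 / 16.4 ≈ 1186.16
y: (7.1·705 + 7.1·189 + 1.3·713 + 0.9·268) / 16.4 = 7515.5 / 16.4 ≈ 458.26
From (930, 456): dx = 256.16, dy = 2.26, so the distance is √(dx²+dy²) ≈ 256.17.

≈ 256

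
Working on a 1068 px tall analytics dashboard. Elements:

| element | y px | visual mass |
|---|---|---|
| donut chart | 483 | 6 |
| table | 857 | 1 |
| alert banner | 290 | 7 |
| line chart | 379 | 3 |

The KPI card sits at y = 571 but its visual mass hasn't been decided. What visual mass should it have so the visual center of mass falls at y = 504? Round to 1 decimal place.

Known weights sum to 6 + 1 + 7 + 3 = 17; their moment is 6·483 + 1·857 + 7·290 + 3·379 = 6922.
Balance at y = 504 requires (6922 + w·571) / (17 + w) = 504.
Solving: w = (504·17 − 6922) / (571 − 504) = 1646 / 67 ≈ 24.57.

w ≈ 24.6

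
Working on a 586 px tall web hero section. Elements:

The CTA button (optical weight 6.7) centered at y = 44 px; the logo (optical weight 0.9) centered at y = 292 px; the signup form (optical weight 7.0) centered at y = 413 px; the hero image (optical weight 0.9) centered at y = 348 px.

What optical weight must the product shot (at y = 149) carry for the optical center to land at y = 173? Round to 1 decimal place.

Existing Σw = 15.5 (6.7 + 0.9 + 7.0 + 0.9); existing moment 6.7·44 + 0.9·292 + 7.0·413 + 0.9·348 = 3761.8.
Balance at y = 173 requires (3761.8 + w·149) / (15.5 + w) = 173.
Rearranging, w·(149 − 173) = 173·15.5 − 3761.8 = -1080.3, so w ≈ -1080.3/-24 = 45.01.

w ≈ 45.0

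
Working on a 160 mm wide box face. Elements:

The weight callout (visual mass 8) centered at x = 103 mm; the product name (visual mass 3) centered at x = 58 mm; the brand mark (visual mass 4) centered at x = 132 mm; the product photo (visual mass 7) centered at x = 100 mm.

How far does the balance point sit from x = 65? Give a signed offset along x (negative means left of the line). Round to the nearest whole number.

≈ 36 mm

Σw = 8 + 3 + 4 + 7 = 22.
Σw·x = 8·103 + 3·58 + 4·132 + 7·100 = 2226, so x̄ = 2226/22 ≈ 101.18.
Offset from x = 65: 101.18 − 65 ≈ 36.18.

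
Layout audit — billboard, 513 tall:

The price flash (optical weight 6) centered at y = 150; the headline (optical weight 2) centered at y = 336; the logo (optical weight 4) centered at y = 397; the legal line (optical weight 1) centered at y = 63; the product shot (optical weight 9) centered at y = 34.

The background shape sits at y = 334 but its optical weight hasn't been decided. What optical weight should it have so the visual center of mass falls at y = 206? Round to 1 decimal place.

Known weights sum to 6 + 2 + 4 + 1 + 9 = 22; their moment is 6·150 + 2·336 + 4·397 + 1·63 + 9·34 = 3529.
Balance at y = 206 requires (3529 + w·334) / (22 + w) = 206.
Rearranging, w·(334 − 206) = 206·22 − 3529 = 1003, so w ≈ 1003/128 = 7.84.

w ≈ 7.8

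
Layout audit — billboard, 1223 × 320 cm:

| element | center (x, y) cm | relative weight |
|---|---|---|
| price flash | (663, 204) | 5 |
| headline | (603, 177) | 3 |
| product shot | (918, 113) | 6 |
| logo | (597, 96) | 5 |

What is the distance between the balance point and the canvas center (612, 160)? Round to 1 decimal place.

Total weight = 5 + 3 + 6 + 5 = 19.
x: (5·663 + 3·603 + 6·918 + 5·597) / 19 = 13617 / 19 ≈ 716.68
y: (5·204 + 3·177 + 6·113 + 5·96) / 19 = 2709 / 19 ≈ 142.58
Relative to (612, 160): Δ = (104.68, -17.42); |Δ| = √(104.68² + -17.42²) ≈ 106.12.

≈ 106.1 cm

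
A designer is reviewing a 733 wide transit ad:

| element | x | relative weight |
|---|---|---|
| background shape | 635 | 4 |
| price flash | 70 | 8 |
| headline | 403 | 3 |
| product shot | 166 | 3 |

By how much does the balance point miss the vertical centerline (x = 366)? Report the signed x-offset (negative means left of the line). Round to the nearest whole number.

≈ -99

Total weight = 4 + 8 + 3 + 3 = 18.
x-moment: 4·635 + 8·70 + 3·403 + 3·166 = 4807; centroid 4807/18 ≈ 267.06.
Difference: 267.06 − 366 ≈ -98.94.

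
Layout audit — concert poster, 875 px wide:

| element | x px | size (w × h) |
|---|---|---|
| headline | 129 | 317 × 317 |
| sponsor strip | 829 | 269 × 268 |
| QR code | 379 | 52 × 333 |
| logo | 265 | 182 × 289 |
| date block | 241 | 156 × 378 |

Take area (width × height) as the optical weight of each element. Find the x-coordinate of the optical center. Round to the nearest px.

Taking area as weight: headline 317·317 = 100489, sponsor strip 269·268 = 72092, QR code 52·333 = 17316, logo 182·289 = 52598, date block 156·378 = 58968. Sum 301463.
x-moment: 100489·129 + 72092·829 + 17316·379 + 52598·265 + 58968·241 = 107439871; centroid 107439871/301463 ≈ 356.39.

x ≈ 356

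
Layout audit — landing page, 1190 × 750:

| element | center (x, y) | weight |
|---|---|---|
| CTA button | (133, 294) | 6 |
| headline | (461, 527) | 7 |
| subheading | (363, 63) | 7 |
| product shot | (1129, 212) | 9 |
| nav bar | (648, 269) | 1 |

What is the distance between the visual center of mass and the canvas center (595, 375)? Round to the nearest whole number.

Total weight = 6 + 7 + 7 + 9 + 1 = 30.
x-moment: 6·133 + 7·461 + 7·363 + 9·1129 + 1·648 = 17375; centroid 17375/30 ≈ 579.17.
y-moment: 6·294 + 7·527 + 7·63 + 9·212 + 1·269 = 8071; centroid 8071/30 ≈ 269.03.
Relative to (595, 375): Δ = (-15.83, -105.97); |Δ| = √(-15.83² + -105.97²) ≈ 107.14.

≈ 107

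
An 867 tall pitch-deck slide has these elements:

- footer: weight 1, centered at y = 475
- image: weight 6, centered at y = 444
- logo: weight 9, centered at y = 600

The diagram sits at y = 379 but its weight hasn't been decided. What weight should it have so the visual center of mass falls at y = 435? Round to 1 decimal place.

w ≈ 28.2

Existing Σw = 16 (1 + 6 + 9); existing moment 1·475 + 6·444 + 9·600 = 8539.
Set Σw·y/Σw = 435: (8539 + 379w) = 435·(16 + w).
Solving: w = (435·16 − 8539) / (379 − 435) = -1579 / -56 ≈ 28.20.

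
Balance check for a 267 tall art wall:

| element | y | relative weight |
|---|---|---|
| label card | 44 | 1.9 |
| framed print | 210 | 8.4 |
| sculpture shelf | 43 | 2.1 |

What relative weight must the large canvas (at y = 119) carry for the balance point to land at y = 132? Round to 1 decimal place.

w ≈ 23.2

Known weights sum to 1.9 + 8.4 + 2.1 = 12.4; their moment is 1.9·44 + 8.4·210 + 2.1·43 = 1937.9.
For the centroid to hit 132: (1937.9 + w·119) / (12.4 + w) = 132.
Solving: w = (132·12.4 − 1937.9) / (119 − 132) = -301.1 / -13 ≈ 23.16.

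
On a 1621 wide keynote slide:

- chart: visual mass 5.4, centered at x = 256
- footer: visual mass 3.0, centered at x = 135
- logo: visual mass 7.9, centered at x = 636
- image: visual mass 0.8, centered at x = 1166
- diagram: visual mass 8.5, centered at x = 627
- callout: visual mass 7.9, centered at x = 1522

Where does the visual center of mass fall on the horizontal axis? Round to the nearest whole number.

Total weight = 5.4 + 3.0 + 7.9 + 0.8 + 8.5 + 7.9 = 33.5.
x: (5.4·256 + 3.0·135 + 7.9·636 + 0.8·1166 + 8.5·627 + 7.9·1522) / 33.5 = 25097.9 / 33.5 ≈ 749.19

x ≈ 749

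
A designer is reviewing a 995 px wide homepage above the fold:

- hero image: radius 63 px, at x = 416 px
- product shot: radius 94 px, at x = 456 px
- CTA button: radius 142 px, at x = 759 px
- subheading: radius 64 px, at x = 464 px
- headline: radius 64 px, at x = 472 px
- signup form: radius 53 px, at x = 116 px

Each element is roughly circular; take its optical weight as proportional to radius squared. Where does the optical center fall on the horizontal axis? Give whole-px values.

Weights ∝ r²: hero image 63² = 3969, product shot 94² = 8836, CTA button 142² = 20164, subheading 64² = 4096, headline 64² = 4096, signup form 53² = 2809; Σw = 43970.
x: (3969·416 + 8836·456 + 20164·759 + 4096·464 + 4096·472 + 2809·116) / 43970 = 25144496 / 43970 ≈ 571.86

x ≈ 572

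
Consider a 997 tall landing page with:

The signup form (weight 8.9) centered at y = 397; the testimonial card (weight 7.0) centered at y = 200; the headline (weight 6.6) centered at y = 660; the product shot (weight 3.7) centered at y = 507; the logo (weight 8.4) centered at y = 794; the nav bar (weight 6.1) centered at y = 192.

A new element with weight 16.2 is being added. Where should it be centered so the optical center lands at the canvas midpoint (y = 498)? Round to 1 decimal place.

After adding the new element, total weight = 8.9 + 7.0 + 6.6 + 3.7 + 8.4 + 6.1 + 16.2 = 56.9.
Along y: (19006.0 + 16.2·y) / 56.9 = 498 (existing moment 8.9·397 + 7.0·200 + 6.6·660 + 3.7·507 + 8.4·794 + 6.1·192 = 19006.0) ⇒ y = (28336.2 − 19006.0) / 16.2 ≈ 575.94.

y ≈ 575.9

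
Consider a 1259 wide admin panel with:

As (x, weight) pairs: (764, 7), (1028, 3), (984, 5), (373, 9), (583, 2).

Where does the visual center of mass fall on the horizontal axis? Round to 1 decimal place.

x ≈ 687.5

Σw = 7 + 3 + 5 + 9 + 2 = 26.
Σw·x = 7·764 + 3·1028 + 5·984 + 9·373 + 2·583 = 17875, so x̄ = 17875/26 ≈ 687.50.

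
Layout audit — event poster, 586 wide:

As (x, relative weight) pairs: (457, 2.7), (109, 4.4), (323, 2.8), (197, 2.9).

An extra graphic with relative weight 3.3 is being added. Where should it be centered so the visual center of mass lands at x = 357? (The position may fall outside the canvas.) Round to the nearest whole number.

x ≈ 775

New total weight: (2.7 + 4.4 + 2.8 + 2.9) + 3.3 = 16.1.
Along x: (3189.2 + 3.3·x) / 16.1 = 357 (existing moment 2.7·457 + 4.4·109 + 2.8·323 + 2.9·197 = 3189.2) ⇒ x = (5747.7 − 3189.2) / 3.3 ≈ 775.30.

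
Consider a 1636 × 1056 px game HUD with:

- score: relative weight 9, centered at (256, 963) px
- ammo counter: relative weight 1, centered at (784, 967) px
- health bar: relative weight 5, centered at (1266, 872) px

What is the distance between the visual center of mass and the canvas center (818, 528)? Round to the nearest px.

Total weight = 9 + 1 + 5 = 15.
x: (9·256 + 1·784 + 5·1266) / 15 = 9418 / 15 ≈ 627.87
y: (9·963 + 1·967 + 5·872) / 15 = 13994 / 15 ≈ 932.93
Offset from (818, 528): Δx ≈ -190.13, Δy ≈ 404.93; distance = √(Δx² + Δy²) ≈ 447.35.

≈ 447 px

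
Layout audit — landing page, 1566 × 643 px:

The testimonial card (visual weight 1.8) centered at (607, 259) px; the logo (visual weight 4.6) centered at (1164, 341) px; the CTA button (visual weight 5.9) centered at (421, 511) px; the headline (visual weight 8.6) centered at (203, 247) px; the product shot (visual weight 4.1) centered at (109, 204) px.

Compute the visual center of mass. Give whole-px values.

(445, 320)

Weights sum to 1.8 + 4.6 + 5.9 + 8.6 + 4.1 = 25.0.
x: (1.8·607 + 4.6·1164 + 5.9·421 + 8.6·203 + 4.1·109) / 25.0 = 11123.6 / 25.0 ≈ 444.94
y: (1.8·259 + 4.6·341 + 5.9·511 + 8.6·247 + 4.1·204) / 25.0 = 8010.3 / 25.0 ≈ 320.41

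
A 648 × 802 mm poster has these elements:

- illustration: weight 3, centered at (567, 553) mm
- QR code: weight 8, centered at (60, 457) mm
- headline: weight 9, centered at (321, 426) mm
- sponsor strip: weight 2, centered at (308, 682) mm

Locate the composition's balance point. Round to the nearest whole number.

(258, 478)

Total weight = 3 + 8 + 9 + 2 = 22.
x: (3·567 + 8·60 + 9·321 + 2·308) / 22 = 5686 / 22 ≈ 258.45
y: (3·553 + 8·457 + 9·426 + 2·682) / 22 = 10513 / 22 ≈ 477.86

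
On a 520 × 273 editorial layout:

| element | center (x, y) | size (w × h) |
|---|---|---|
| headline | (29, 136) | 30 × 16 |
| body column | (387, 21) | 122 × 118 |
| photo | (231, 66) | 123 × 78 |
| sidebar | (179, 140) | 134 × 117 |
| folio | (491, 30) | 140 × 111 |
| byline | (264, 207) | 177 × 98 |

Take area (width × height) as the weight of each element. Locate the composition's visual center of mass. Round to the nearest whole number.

(312, 99)

Areas: headline 30·16 = 480, body column 122·118 = 14396, photo 123·78 = 9594, sidebar 134·117 = 15678, folio 140·111 = 15540, byline 177·98 = 17346. Total weight = 73034.
x: moment 22817232 / weight 73034 ≈ 312.42
Σw·y = 7252542; ȳ = 7252542/73034 ≈ 99.30.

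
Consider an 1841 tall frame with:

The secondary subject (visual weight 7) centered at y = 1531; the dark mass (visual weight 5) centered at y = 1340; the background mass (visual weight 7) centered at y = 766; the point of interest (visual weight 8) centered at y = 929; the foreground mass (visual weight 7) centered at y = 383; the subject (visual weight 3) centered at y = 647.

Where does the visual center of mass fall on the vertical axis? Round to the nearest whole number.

y ≈ 941

Σw = 7 + 5 + 7 + 8 + 7 + 3 = 37.
Σw·y = 7·1531 + 5·1340 + 7·766 + 8·929 + 7·383 + 3·647 = 34833, so ȳ = 34833/37 ≈ 941.43.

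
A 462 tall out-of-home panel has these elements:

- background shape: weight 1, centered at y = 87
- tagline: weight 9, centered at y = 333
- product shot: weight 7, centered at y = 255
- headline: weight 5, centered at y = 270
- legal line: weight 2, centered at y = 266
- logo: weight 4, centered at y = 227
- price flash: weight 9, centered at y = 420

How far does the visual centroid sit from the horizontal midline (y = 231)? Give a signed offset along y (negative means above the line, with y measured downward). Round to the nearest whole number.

Weights sum to 1 + 9 + 7 + 5 + 2 + 4 + 9 = 37.
Σw·y = 11439; ȳ = 11439/37 ≈ 309.16.
Offset from y = 231: 309.16 − 231 ≈ 78.16.

≈ 78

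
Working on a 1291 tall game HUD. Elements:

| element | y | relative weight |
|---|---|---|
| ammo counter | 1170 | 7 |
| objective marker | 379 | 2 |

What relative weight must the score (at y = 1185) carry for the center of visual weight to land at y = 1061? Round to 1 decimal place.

Known weights sum to 7 + 2 = 9; their moment is 7·1170 + 2·379 = 8948.
Balance at y = 1061 requires (8948 + w·1185) / (9 + w) = 1061.
Solving: w = (1061·9 − 8948) / (1185 − 1061) = 601 / 124 ≈ 4.85.

w ≈ 4.8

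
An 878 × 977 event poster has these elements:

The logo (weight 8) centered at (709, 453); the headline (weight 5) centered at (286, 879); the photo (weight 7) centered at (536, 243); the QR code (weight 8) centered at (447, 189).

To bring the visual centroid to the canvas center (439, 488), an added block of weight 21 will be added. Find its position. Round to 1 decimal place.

(337.2, 603.8)

After adding the added block, total weight = 8 + 5 + 7 + 8 + 21 = 49.
x: need Σw·x = 49·439 = 21511. Existing = 8·709 + 5·286 + 7·536 + 8·447 = 14430. Remainder 7081 / 21 ≈ 337.19.
y: need Σw·y = 49·488 = 23912. Existing = 8·453 + 5·879 + 7·243 + 8·189 = 11232. Remainder 12680 / 21 ≈ 603.81.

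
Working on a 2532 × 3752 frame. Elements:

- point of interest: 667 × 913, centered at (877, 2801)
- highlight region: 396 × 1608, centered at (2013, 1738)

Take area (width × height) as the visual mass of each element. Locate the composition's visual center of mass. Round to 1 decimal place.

(1457.7, 2257.6)

Areas: point of interest 667·913 = 608971, highlight region 396·1608 = 636768. Total weight = 1245739.
Σw·x = 608971·877 + 636768·2013 = 1815881551, so x̄ = 1815881551/1245739 ≈ 1457.67.
Σw·y = 608971·2801 + 636768·1738 = 2812430555, so ȳ = 2812430555/1245739 ≈ 2257.64.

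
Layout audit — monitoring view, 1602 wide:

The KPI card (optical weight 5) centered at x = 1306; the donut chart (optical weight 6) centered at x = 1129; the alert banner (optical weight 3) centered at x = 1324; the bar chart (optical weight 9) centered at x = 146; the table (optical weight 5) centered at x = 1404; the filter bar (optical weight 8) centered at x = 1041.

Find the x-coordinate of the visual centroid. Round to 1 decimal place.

Σw = 5 + 6 + 3 + 9 + 5 + 8 = 36.
x: moment 33938 / weight 36 ≈ 942.72

x ≈ 942.7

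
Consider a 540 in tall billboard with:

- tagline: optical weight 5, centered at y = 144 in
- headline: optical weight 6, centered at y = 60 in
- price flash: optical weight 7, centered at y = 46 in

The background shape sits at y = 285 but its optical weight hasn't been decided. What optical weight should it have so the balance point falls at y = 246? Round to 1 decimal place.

w ≈ 77.6

Fixed elements: Σw = 5 + 6 + 7 = 18, Σw·y = 5·144 + 6·60 + 7·46 = 1402.
Balance at y = 246 requires (1402 + w·285) / (18 + w) = 246.
Solving: w = (246·18 − 1402) / (285 − 246) = 3026 / 39 ≈ 77.59.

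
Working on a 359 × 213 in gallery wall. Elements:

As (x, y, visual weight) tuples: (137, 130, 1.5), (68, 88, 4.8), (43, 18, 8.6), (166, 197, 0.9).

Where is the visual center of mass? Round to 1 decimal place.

Total weight = 1.5 + 4.8 + 8.6 + 0.9 = 15.8.
x: (1.5·137 + 4.8·68 + 8.6·43 + 0.9·166) / 15.8 = 1051.1 / 15.8 ≈ 66.53
y: (1.5·130 + 4.8·88 + 8.6·18 + 0.9·197) / 15.8 = 949.5 / 15.8 ≈ 60.09

(66.5, 60.1)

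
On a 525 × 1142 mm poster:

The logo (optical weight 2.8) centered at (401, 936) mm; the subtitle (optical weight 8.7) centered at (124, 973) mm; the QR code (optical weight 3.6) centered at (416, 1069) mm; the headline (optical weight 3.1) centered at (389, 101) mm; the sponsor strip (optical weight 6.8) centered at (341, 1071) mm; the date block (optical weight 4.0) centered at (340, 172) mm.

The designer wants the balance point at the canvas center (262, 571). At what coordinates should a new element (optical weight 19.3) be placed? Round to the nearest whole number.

With the new element, Σw becomes 2.8 + 8.7 + 3.6 + 3.1 + 6.8 + 4.0 + 19.3 = 48.3.
Along x: (8583.9 + 19.3·x) / 48.3 = 262 (existing moment 2.8·401 + 8.7·124 + 3.6·416 + 3.1·389 + 6.8·341 + 4.0·340 = 8583.9) ⇒ x = (12654.6 − 8583.9) / 19.3 ≈ 210.92.
Along y: (23218.2 + 19.3·y) / 48.3 = 571 (existing moment 2.8·936 + 8.7·973 + 3.6·1069 + 3.1·101 + 6.8·1071 + 4.0·172 = 23218.2) ⇒ y = (27579.3 − 23218.2) / 19.3 ≈ 225.96.

(211, 226)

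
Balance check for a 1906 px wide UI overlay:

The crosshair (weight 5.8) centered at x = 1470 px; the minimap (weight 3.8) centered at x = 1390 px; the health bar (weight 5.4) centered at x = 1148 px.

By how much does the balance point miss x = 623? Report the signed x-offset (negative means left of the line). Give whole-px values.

Total weight = 5.8 + 3.8 + 5.4 = 15.0.
x-moment: 5.8·1470 + 3.8·1390 + 5.4·1148 = 20007.2; centroid 20007.2/15.0 ≈ 1333.81.
Difference: 1333.81 − 623 ≈ 710.81.

≈ 711 px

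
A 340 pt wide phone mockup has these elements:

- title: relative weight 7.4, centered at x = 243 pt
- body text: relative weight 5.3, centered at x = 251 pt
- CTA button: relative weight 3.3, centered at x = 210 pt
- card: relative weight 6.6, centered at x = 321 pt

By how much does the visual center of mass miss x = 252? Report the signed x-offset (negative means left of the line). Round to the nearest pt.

Σw = 7.4 + 5.3 + 3.3 + 6.6 = 22.6.
Σw·x = 7.4·243 + 5.3·251 + 3.3·210 + 6.6·321 = 5940.1, so x̄ = 5940.1/22.6 ≈ 262.84.
Offset from x = 252: 262.84 − 252 ≈ 10.84.

≈ 11 pt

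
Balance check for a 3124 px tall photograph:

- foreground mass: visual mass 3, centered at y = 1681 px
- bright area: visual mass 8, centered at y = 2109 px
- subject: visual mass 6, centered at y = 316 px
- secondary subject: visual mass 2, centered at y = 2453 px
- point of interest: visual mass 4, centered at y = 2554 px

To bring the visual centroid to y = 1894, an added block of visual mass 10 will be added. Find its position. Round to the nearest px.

y ≈ 2357

With the added block, Σw becomes 3 + 8 + 6 + 2 + 4 + 10 = 33.
y: need Σw·y = 33·1894 = 62502. Existing = 3·1681 + 8·2109 + 6·316 + 2·2453 + 4·2554 = 38933. Remainder 23569 / 10 ≈ 2356.90.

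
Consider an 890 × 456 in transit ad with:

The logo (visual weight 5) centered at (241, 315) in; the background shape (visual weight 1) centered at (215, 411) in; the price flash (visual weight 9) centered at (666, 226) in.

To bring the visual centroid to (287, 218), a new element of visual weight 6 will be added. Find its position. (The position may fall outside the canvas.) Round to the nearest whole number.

(-231, 93)

With the new element, Σw becomes 5 + 1 + 9 + 6 = 21.
x: target moment 21×287 = 6027; current 5·241 + 1·215 + 9·666 = 7414; the new element supplies -1387, so x = -1387/6 ≈ -231.17.
y: target moment 21×218 = 4578; current 5·315 + 1·411 + 9·226 = 4020; the new element supplies 558, so y = 558/6 ≈ 93.00.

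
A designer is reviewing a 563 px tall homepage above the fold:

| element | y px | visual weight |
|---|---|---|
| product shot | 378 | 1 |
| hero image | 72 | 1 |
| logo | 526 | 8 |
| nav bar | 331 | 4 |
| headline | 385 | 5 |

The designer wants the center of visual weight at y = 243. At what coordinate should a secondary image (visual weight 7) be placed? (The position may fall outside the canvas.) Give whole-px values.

y ≈ -227

New total weight: (1 + 1 + 8 + 4 + 5) + 7 = 26.
y: need Σw·y = 26·243 = 6318. Existing = 1·378 + 1·72 + 8·526 + 4·331 + 5·385 = 7907. Remainder -1589 / 7 ≈ -227.00.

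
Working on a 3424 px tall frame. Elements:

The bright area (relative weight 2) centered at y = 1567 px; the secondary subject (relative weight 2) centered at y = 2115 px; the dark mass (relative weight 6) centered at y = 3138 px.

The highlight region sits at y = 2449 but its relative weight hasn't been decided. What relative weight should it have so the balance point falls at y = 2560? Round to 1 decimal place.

Known weights sum to 2 + 2 + 6 = 10; their moment is 2·1567 + 2·2115 + 6·3138 = 26192.
Set Σw·y/Σw = 2560: (26192 + 2449w) = 2560·(10 + w).
Rearranging, w·(2449 − 2560) = 2560·10 − 26192 = -592, so w ≈ -592/-111 = 5.33.

w ≈ 5.3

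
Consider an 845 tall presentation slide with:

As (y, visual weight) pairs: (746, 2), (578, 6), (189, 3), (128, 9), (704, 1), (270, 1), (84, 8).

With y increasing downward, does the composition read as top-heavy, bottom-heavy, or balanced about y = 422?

top-heavy

Weights sum to 2 + 6 + 3 + 9 + 1 + 1 + 8 = 30.
Σw·y = 2·746 + 6·578 + 3·189 + 9·128 + 1·704 + 1·270 + 8·84 = 8325, so ȳ = 8325/30 ≈ 277.50.
277.5 vs midline 422 → top-heavy.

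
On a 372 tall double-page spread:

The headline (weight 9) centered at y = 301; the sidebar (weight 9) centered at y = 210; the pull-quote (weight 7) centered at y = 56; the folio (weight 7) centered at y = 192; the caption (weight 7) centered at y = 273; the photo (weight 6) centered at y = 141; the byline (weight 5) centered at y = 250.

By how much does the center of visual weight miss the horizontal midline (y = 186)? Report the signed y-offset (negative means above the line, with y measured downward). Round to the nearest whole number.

Total weight = 9 + 9 + 7 + 7 + 7 + 6 + 5 = 50.
Σw·y = 10342; ȳ = 10342/50 ≈ 206.84.
Against y = 186, that's 206.84 − 186 = 20.84.

≈ 21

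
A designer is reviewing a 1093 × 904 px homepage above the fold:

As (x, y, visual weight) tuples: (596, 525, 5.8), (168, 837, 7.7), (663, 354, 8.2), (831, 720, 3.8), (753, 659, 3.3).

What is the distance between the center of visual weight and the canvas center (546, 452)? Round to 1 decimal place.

Total weight = 5.8 + 7.7 + 8.2 + 3.8 + 3.3 = 28.8.
Σw·x = 5.8·596 + 7.7·168 + 8.2·663 + 3.8·831 + 3.3·753 = 15829.7, so x̄ = 15829.7/28.8 ≈ 549.64.
Σw·y = 5.8·525 + 7.7·837 + 8.2·354 + 3.8·720 + 3.3·659 = 17303.4, so ȳ = 17303.4/28.8 ≈ 600.81.
Relative to (546, 452): Δ = (3.64, 148.81); |Δ| = √(3.64² + 148.81²) ≈ 148.86.

≈ 148.9 px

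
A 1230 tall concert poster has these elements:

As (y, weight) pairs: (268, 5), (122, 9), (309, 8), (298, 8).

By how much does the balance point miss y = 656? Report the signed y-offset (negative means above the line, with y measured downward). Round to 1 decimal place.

≈ -412.9

Weights sum to 5 + 9 + 8 + 8 = 30.
y-moment: 5·268 + 9·122 + 8·309 + 8·298 = 7294; centroid 7294/30 ≈ 243.13.
Offset from y = 656: 243.13 − 656 ≈ -412.87.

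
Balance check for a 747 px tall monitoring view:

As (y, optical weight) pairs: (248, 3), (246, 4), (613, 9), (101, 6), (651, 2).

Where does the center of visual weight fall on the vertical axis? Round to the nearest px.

y ≈ 381

Weights sum to 3 + 4 + 9 + 6 + 2 = 24.
Σw·y = 3·248 + 4·246 + 9·613 + 6·101 + 2·651 = 9153, so ȳ = 9153/24 ≈ 381.38.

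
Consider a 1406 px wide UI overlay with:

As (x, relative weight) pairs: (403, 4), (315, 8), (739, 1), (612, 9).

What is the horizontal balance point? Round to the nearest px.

x ≈ 472

Weights sum to 4 + 8 + 1 + 9 = 22.
x: (4·403 + 8·315 + 1·739 + 9·612) / 22 = 10379 / 22 ≈ 471.77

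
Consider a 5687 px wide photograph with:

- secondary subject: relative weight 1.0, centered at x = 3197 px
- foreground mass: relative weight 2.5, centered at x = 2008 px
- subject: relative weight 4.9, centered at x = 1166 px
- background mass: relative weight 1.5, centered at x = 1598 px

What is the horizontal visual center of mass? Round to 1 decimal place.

Σw = 1.0 + 2.5 + 4.9 + 1.5 = 9.9.
x-moment: 1.0·3197 + 2.5·2008 + 4.9·1166 + 1.5·1598 = 16327.4; centroid 16327.4/9.9 ≈ 1649.23.

x ≈ 1649.2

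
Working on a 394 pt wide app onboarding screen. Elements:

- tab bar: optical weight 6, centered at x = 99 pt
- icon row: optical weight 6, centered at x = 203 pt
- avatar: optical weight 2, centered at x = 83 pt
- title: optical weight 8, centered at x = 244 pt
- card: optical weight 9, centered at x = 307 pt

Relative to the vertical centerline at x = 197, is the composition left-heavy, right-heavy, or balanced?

Σw = 6 + 6 + 2 + 8 + 9 = 31.
Σw·x = 6·99 + 6·203 + 2·83 + 8·244 + 9·307 = 6693, so x̄ = 6693/31 ≈ 215.90.
215.9 lies right of the midline 197, so the layout is right-heavy.

right-heavy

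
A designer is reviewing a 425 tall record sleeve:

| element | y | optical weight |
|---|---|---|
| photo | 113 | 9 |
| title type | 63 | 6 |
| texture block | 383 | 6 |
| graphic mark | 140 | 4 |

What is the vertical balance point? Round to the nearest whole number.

Weights sum to 9 + 6 + 6 + 4 = 25.
y: (9·113 + 6·63 + 6·383 + 4·140) / 25 = 4253 / 25 ≈ 170.12

y ≈ 170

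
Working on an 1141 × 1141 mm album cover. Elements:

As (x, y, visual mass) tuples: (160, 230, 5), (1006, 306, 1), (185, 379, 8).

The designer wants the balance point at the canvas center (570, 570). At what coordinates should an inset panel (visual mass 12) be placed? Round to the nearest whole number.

With the inset panel, Σw becomes 5 + 1 + 8 + 12 = 26.
x: need Σw·x = 26·570 = 14820. Existing = 5·160 + 1·1006 + 8·185 = 3286. Remainder 11534 / 12 ≈ 961.17.
y: need Σw·y = 26·570 = 14820. Existing = 5·230 + 1·306 + 8·379 = 4488. Remainder 10332 / 12 ≈ 861.00.

(961, 861)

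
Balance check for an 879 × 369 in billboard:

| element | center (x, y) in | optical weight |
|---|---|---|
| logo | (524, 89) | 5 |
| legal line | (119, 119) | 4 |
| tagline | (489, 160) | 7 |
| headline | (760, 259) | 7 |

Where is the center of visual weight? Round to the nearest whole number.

Σw = 5 + 4 + 7 + 7 = 23.
x-moment: 5·524 + 4·119 + 7·489 + 7·760 = 11839; centroid 11839/23 ≈ 514.74.
y-moment: 5·89 + 4·119 + 7·160 + 7·259 = 3854; centroid 3854/23 ≈ 167.57.

(515, 168)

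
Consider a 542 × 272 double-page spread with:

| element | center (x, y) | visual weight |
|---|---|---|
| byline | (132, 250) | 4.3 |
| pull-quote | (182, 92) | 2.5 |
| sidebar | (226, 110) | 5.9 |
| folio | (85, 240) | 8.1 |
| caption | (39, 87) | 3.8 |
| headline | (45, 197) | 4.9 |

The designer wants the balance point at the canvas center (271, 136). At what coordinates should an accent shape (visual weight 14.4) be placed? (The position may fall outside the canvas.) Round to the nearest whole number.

(589, 54)

With the accent shape, Σw becomes 4.3 + 2.5 + 5.9 + 8.1 + 3.8 + 4.9 + 14.4 = 43.9.
Along x: (3413.2 + 14.4·x) / 43.9 = 271 (existing moment 4.3·132 + 2.5·182 + 5.9·226 + 8.1·85 + 3.8·39 + 4.9·45 = 3413.2) ⇒ x = (11896.9 − 3413.2) / 14.4 ≈ 589.15.
Along y: (5193.9 + 14.4·y) / 43.9 = 136 (existing moment 4.3·250 + 2.5·92 + 5.9·110 + 8.1·240 + 3.8·87 + 4.9·197 = 5193.9) ⇒ y = (5970.4 − 5193.9) / 14.4 ≈ 53.92.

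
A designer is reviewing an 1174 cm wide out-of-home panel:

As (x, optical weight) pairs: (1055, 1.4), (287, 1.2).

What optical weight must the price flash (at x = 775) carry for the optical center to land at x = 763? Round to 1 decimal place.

w ≈ 13.5

Fixed elements: Σw = 1.4 + 1.2 = 2.6, Σw·x = 1.4·1055 + 1.2·287 = 1821.4.
Set Σw·x/Σw = 763: (1821.4 + 775w) = 763·(2.6 + w).
Solving: w = (763·2.6 − 1821.4) / (775 − 763) = 162.4 / 12 ≈ 13.53.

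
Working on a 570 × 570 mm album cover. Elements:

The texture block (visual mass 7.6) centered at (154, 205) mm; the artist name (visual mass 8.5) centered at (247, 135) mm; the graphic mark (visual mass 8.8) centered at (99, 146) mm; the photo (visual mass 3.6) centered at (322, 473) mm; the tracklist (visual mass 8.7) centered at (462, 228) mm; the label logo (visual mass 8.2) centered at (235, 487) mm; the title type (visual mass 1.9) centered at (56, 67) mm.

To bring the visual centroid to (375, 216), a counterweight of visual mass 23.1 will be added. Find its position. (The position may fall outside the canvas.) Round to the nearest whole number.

After adding the counterweight, total weight = 7.6 + 8.5 + 8.8 + 3.6 + 8.7 + 8.2 + 1.9 + 23.1 = 70.4.
x: target moment 70.4×375 = 26400.0; current 7.6·154 + 8.5·247 + 8.8·99 + 3.6·322 + 8.7·462 + 8.2·235 + 1.9·56 = 11353.1; the counterweight supplies 15046.9, so x = 15046.9/23.1 ≈ 651.38.
y: target moment 70.4×216 = 15206.4; current 7.6·205 + 8.5·135 + 8.8·146 + 3.6·473 + 8.7·228 + 8.2·487 + 1.9·67 = 11797.4; the counterweight supplies 3409.0, so y = 3409.0/23.1 ≈ 147.58.

(651, 148)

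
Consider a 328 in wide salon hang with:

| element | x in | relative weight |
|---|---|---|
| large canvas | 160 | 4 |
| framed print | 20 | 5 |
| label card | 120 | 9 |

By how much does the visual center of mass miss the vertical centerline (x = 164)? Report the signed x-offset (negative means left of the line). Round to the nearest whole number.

Weights sum to 4 + 5 + 9 = 18.
x-moment: 4·160 + 5·20 + 9·120 = 1820; centroid 1820/18 ≈ 101.11.
Offset from x = 164: 101.11 − 164 ≈ -62.89.

≈ -63 in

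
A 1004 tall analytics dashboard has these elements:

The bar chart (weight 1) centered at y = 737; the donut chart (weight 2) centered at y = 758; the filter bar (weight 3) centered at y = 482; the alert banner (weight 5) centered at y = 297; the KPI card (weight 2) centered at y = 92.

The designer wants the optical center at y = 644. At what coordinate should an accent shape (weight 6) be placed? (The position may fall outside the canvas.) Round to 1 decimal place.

y ≈ 1144.7

After adding the accent shape, total weight = 1 + 2 + 3 + 5 + 2 + 6 = 19.
y: target moment 19×644 = 12236; current 1·737 + 2·758 + 3·482 + 5·297 + 2·92 = 5368; the accent shape supplies 6868, so y = 6868/6 ≈ 1144.67.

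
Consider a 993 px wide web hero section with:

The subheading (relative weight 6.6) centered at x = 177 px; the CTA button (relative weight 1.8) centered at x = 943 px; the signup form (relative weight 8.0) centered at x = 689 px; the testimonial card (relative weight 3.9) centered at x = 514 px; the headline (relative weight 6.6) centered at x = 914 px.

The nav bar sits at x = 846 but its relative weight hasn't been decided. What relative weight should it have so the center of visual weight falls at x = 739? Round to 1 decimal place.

w ≈ 32.4

Existing Σw = 26.9 (6.6 + 1.8 + 8.0 + 3.9 + 6.6); existing moment 6.6·177 + 1.8·943 + 8.0·689 + 3.9·514 + 6.6·914 = 16414.6.
Set Σw·x/Σw = 739: (16414.6 + 846w) = 739·(26.9 + w).
Rearranging, w·(846 − 739) = 739·26.9 − 16414.6 = 3464.5, so w ≈ 3464.5/107 = 32.38.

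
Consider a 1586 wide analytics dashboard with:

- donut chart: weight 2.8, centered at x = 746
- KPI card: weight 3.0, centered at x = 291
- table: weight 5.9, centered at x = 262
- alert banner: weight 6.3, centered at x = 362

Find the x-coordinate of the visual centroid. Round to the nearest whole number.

Total weight = 2.8 + 3.0 + 5.9 + 6.3 = 18.0.
x: (2.8·746 + 3.0·291 + 5.9·262 + 6.3·362) / 18.0 = 6788.2 / 18.0 ≈ 377.12

x ≈ 377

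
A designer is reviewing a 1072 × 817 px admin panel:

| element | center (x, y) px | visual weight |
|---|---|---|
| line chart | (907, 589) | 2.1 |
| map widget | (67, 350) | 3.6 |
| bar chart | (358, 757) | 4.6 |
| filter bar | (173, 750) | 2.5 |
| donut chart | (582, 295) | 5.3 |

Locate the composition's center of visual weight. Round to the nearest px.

Total weight = 2.1 + 3.6 + 4.6 + 2.5 + 5.3 = 18.1.
x-moment: 2.1·907 + 3.6·67 + 4.6·358 + 2.5·173 + 5.3·582 = 7309.8; centroid 7309.8/18.1 ≈ 403.86.
y-moment: 2.1·589 + 3.6·350 + 4.6·757 + 2.5·750 + 5.3·295 = 9417.6; centroid 9417.6/18.1 ≈ 520.31.

(404, 520)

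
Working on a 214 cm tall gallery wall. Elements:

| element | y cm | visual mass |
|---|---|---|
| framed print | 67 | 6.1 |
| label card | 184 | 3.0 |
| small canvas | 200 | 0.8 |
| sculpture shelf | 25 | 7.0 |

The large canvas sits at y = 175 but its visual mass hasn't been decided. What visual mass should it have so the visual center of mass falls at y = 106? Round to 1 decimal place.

Known weights sum to 6.1 + 3.0 + 0.8 + 7.0 = 16.9; their moment is 6.1·67 + 3.0·184 + 0.8·200 + 7.0·25 = 1295.7.
For the centroid to hit 106: (1295.7 + w·175) / (16.9 + w) = 106.
So w = (106·16.9 − 1295.7)/(175 − 106) = 495.7/69 ≈ 7.18.

w ≈ 7.2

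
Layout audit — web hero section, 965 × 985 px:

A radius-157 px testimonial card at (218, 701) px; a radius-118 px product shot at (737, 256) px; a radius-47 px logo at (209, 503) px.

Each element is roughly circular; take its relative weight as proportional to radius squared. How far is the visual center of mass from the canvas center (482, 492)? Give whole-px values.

≈ 99 px

Weights ∝ r²: testimonial card 157² = 24649, product shot 118² = 13924, logo 47² = 2209; Σw = 40782.
x: (24649·218 + 13924·737 + 2209·209) / 40782 = 16097151 / 40782 ≈ 394.71
y: (24649·701 + 13924·256 + 2209·503) / 40782 = 21954620 / 40782 ≈ 538.34
From (482, 492): dx = -87.29, dy = 46.34, so the distance is √(dx²+dy²) ≈ 98.83.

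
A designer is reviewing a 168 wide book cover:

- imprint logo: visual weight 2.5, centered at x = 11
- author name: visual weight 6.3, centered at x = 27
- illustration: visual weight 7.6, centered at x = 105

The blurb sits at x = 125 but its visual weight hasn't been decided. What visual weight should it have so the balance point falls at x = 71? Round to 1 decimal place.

w ≈ 3.1

Existing Σw = 16.4 (2.5 + 6.3 + 7.6); existing moment 2.5·11 + 6.3·27 + 7.6·105 = 995.6.
Balance at x = 71 requires (995.6 + w·125) / (16.4 + w) = 71.
Rearranging, w·(125 − 71) = 71·16.4 − 995.6 = 168.8, so w ≈ 168.8/54 = 3.13.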